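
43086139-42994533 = 91606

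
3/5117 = 3/5117 = 0.00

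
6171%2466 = 1239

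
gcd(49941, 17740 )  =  1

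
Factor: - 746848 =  - 2^5 * 23339^1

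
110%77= 33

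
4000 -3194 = 806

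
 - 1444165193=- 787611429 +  - 656553764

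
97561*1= 97561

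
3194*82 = 261908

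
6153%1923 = 384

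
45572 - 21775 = 23797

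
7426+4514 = 11940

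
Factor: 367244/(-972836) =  - 91811^1*243209^( - 1) = - 91811/243209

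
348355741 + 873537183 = 1221892924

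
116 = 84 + 32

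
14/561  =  14/561 = 0.02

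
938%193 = 166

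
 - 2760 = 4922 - 7682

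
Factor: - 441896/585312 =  - 607/804 = - 2^( -2 ) * 3^( - 1) * 67^( - 1)*607^1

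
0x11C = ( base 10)284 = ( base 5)2114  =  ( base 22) ck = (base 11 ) 239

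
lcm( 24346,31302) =219114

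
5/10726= 5/10726 = 0.00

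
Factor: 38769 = 3^1*12923^1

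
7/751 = 7/751=0.01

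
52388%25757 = 874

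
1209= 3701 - 2492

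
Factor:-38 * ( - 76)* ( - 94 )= - 271472 = - 2^4*19^2*47^1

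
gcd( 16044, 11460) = 2292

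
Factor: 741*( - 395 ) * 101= - 29562195 = - 3^1*5^1*13^1*19^1*79^1 * 101^1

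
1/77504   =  1/77504 = 0.00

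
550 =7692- 7142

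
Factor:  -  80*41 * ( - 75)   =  246000 = 2^4*3^1*5^3*41^1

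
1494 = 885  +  609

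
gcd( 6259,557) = 1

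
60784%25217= 10350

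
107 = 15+92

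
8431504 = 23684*356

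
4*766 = 3064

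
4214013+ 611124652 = 615338665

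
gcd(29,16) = 1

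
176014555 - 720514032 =  -  544499477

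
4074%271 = 9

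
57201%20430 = 16341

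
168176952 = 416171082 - 247994130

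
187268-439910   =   - 252642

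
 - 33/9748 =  - 33/9748 = -  0.00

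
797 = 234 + 563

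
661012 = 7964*83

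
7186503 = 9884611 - 2698108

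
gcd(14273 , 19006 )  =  1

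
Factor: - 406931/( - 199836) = 2^ ( - 2) *3^( - 2 )*13^(  -  1 ) * 953^1 = 953/468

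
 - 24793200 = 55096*( - 450) 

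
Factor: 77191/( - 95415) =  - 3^( - 1) * 5^(  -  1 )*6361^( - 1) * 77191^1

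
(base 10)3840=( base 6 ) 25440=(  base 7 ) 14124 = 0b111100000000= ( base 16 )f00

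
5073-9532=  - 4459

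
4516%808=476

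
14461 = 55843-41382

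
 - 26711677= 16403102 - 43114779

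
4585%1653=1279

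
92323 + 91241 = 183564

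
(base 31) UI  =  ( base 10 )948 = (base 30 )11I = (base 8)1664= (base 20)278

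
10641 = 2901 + 7740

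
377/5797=377/5797 = 0.07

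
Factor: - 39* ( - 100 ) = 3900 = 2^2*3^1*5^2*13^1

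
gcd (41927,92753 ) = 1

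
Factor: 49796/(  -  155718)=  - 2^1*3^( - 2)*41^( - 1)*59^1 = - 118/369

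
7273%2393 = 94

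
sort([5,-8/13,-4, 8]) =[ - 4, - 8/13,5, 8]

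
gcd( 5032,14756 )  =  68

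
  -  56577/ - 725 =78 + 27/725 = 78.04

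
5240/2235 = 2+ 154/447  =  2.34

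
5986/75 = 5986/75 = 79.81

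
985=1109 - 124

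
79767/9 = 8863=8863.00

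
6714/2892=2+155/482 = 2.32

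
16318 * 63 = 1028034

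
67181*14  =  940534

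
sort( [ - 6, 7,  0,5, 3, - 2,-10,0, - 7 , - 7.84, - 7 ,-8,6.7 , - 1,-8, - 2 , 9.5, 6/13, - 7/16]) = [ - 10,- 8, - 8 , - 7.84, - 7  , - 7, - 6, - 2 , - 2, - 1,-7/16,0,0, 6/13 , 3 , 5, 6.7, 7,  9.5]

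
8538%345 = 258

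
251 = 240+11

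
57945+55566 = 113511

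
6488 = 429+6059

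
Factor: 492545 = 5^1*23^1*4283^1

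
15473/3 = 5157 + 2/3 = 5157.67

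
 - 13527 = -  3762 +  - 9765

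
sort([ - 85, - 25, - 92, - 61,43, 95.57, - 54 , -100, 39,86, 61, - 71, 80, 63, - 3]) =[- 100,-92, - 85, - 71,-61, - 54, - 25, -3,39, 43, 61, 63, 80, 86,95.57] 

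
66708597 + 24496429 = 91205026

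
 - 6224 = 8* ( - 778)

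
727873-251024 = 476849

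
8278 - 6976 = 1302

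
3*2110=6330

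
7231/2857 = 2 + 1517/2857= 2.53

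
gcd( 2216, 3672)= 8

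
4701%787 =766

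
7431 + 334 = 7765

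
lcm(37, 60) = 2220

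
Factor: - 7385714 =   -  2^1*7^1*23^1*22937^1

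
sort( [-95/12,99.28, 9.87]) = [  -  95/12, 9.87, 99.28 ] 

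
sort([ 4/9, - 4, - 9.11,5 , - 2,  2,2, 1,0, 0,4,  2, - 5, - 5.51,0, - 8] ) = [ - 9.11, - 8, - 5.51, - 5, - 4, - 2,0, 0 , 0 , 4/9,1, 2, 2,2, 4,5 ]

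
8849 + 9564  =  18413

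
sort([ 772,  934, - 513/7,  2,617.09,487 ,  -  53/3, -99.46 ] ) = [-99.46,-513/7,-53/3 , 2 , 487,617.09, 772,934]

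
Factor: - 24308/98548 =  - 59^1 *71^(-1) *103^1*347^(-1)= - 6077/24637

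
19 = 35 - 16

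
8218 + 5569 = 13787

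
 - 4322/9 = - 481 + 7/9 = -480.22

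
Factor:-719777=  - 19^1*43^1 * 881^1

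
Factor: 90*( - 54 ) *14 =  -2^3* 3^5*5^1*7^1 = -68040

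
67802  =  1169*58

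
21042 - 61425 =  - 40383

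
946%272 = 130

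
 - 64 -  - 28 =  - 36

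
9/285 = 3/95  =  0.03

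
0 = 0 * ( - 578) 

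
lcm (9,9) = 9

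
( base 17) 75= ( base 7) 235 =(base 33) 3p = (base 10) 124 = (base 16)7c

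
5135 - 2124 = 3011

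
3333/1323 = 1111/441 = 2.52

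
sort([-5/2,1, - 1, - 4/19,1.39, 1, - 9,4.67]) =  [ - 9, - 5/2,-1,  -  4/19, 1, 1,1.39, 4.67] 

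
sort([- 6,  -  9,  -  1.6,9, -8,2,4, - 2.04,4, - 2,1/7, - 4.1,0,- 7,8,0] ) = [ -9, - 8, - 7, - 6,- 4.1,- 2.04, - 2, - 1.6,0, 0 , 1/7, 2,  4,4, 8, 9 ] 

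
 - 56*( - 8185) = 458360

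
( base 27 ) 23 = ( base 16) 39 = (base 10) 57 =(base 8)71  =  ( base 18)33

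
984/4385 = 984/4385 = 0.22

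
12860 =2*6430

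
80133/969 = 26711/323 = 82.70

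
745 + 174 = 919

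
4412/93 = 47 + 41/93 = 47.44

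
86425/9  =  9602  +  7/9=9602.78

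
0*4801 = 0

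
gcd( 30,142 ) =2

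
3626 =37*98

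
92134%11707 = 10185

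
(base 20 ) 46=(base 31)2o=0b1010110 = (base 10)86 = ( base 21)42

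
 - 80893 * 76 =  -6147868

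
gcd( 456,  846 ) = 6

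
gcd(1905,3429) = 381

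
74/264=37/132 = 0.28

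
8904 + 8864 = 17768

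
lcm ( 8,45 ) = 360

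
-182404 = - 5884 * 31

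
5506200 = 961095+4545105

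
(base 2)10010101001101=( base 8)22515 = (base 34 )88t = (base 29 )BA8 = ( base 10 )9549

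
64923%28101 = 8721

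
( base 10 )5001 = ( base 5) 130001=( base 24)8g9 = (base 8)11611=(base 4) 1032021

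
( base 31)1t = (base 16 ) 3C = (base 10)60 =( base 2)111100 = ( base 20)30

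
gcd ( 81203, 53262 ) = 1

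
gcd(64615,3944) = 1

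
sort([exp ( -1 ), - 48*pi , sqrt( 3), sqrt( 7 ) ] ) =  [ - 48*pi, exp ( - 1) , sqrt(3),  sqrt( 7)] 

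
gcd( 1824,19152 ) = 912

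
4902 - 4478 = 424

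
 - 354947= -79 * 4493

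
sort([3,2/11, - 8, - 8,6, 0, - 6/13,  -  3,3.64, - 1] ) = [-8,-8 , - 3, - 1,  -  6/13,0, 2/11,3, 3.64, 6] 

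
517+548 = 1065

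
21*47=987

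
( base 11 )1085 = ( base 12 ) 9a8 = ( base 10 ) 1424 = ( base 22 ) 2kg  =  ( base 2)10110010000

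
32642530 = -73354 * (-445) 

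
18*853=15354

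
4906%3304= 1602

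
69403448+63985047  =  133388495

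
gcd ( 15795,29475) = 45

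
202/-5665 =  - 1 + 5463/5665  =  -0.04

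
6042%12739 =6042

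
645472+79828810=80474282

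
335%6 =5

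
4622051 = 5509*839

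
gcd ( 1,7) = 1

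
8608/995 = 8608/995 = 8.65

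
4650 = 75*62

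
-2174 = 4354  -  6528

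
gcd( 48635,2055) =685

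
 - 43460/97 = - 449+93/97  =  -  448.04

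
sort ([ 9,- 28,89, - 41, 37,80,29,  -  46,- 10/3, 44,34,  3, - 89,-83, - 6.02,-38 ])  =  [ - 89,  -  83, -46, - 41, - 38 ,  -  28, - 6.02, - 10/3, 3,9, 29, 34,37,44, 80, 89]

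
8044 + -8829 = -785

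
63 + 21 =84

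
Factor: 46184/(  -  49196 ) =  - 46/49 = - 2^1*7^( - 2 )*23^1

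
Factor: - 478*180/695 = -2^3 * 3^2*139^( - 1) * 239^1 = -17208/139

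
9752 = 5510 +4242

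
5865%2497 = 871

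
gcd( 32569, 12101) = 1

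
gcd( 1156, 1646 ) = 2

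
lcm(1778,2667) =5334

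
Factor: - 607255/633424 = - 905/944 = - 2^( - 4) * 5^1*59^( - 1) * 181^1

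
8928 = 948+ 7980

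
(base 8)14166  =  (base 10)6262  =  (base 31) 6g0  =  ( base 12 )375a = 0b1100001110110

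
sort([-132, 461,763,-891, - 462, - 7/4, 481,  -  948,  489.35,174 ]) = [  -  948, - 891, - 462, - 132,-7/4, 174, 461 , 481,489.35, 763]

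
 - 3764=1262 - 5026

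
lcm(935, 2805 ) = 2805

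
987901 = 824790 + 163111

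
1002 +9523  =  10525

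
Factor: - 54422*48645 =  - 2^1*3^2*5^1 * 23^1*47^1*27211^1= - 2647358190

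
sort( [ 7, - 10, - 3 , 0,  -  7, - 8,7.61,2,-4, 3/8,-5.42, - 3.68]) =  [ - 10, - 8, - 7, - 5.42, - 4,-3.68, - 3,0, 3/8, 2,7,7.61 ]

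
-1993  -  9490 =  - 11483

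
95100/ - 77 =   -  95100/77 = - 1235.06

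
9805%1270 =915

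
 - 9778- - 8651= - 1127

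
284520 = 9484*30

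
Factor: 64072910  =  2^1*5^1*11^1*349^1*1669^1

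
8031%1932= 303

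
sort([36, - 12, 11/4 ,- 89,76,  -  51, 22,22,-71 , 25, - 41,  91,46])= [ - 89 , - 71, - 51, - 41,-12 , 11/4, 22  ,  22,25,  36, 46 , 76,91]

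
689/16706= 689/16706 = 0.04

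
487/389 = 1+ 98/389 = 1.25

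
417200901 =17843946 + 399356955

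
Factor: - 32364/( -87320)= 8091/21830=2^( - 1 )*3^2*5^( - 1) *29^1*31^1*37^( - 1)*59^(-1 ) 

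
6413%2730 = 953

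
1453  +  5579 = 7032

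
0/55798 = 0 = 0.00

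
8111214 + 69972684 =78083898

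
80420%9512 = 4324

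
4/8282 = 2/4141 = 0.00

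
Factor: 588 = 2^2*3^1*7^2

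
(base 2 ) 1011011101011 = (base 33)5cq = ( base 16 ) 16EB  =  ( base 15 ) 1b12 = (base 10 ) 5867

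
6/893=6/893 = 0.01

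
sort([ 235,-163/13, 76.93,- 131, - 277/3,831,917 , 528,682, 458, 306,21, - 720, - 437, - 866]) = [-866, - 720, - 437, - 131, - 277/3, - 163/13, 21,76.93,235, 306, 458, 528,682, 831,917]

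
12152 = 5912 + 6240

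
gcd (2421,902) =1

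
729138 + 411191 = 1140329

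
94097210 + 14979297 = 109076507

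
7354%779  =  343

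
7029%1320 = 429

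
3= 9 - 6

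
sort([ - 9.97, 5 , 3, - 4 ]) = [- 9.97,-4,3,5 ] 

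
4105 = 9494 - 5389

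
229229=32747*7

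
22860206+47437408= 70297614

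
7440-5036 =2404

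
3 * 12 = 36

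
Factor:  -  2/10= -5^( - 1) = - 1/5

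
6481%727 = 665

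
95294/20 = 4764+7/10 = 4764.70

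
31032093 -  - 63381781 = 94413874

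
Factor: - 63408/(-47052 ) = 2^2*3^( - 1)*1307^( - 1)*1321^1 = 5284/3921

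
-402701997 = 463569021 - 866271018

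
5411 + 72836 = 78247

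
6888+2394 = 9282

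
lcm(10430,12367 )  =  865690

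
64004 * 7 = 448028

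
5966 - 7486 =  - 1520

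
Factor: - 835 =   -  5^1 * 167^1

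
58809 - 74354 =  - 15545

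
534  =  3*178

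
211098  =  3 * 70366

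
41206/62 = 664+ 19/31 = 664.61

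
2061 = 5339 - 3278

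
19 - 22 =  - 3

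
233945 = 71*3295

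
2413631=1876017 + 537614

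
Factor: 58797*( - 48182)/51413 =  - 2^1 *3^2*47^1*139^1*24091^1 * 51413^( - 1)=- 2832957054/51413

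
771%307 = 157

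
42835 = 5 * 8567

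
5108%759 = 554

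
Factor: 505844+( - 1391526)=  - 2^1*7^1*41^1*1543^1  =  -885682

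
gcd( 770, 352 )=22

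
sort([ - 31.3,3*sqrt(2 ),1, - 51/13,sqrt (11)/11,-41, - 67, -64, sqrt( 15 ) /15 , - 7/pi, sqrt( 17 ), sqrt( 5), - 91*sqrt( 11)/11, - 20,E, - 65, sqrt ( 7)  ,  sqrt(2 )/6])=[ - 67,  -  65, - 64,  -  41,-31.3,  -  91*sqrt( 11 ) /11, - 20, - 51/13,-7/pi,sqrt( 2 )/6, sqrt( 15)/15,sqrt( 11)/11,1,sqrt(5),  sqrt( 7),E, sqrt(17 ),  3*sqrt( 2)]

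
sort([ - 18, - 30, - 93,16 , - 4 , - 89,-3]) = [- 93, - 89,- 30, - 18,-4, - 3, 16]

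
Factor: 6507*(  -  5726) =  - 37259082 = -2^1*3^3*7^1*241^1*409^1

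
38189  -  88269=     -  50080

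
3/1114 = 3/1114 = 0.00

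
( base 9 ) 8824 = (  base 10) 6502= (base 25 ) aa2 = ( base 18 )1214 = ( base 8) 14546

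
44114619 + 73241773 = 117356392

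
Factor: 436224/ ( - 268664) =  - 2^8* 3^1*11^( - 1 ) * 43^(- 1)  =  -768/473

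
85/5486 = 85/5486 = 0.02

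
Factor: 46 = 2^1* 23^1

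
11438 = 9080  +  2358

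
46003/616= 74 + 419/616 = 74.68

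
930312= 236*3942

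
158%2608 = 158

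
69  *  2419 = 166911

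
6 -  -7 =13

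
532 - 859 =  - 327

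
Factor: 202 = 2^1*101^1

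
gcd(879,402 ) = 3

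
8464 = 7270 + 1194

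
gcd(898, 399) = 1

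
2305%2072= 233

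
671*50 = 33550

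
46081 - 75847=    - 29766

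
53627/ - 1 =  - 53627/1 = -53627.00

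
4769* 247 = 1177943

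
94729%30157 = 4258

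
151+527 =678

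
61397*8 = 491176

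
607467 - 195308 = 412159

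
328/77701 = 328/77701 =0.00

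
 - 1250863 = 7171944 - 8422807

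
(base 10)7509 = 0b1110101010101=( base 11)5707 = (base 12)4419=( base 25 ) C09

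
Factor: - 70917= -3^1 *7^1*  11^1 * 307^1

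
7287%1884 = 1635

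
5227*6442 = 33672334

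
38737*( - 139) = - 5384443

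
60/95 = 12/19 = 0.63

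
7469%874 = 477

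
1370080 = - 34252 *( - 40)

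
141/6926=141/6926  =  0.02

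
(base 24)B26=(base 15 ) 1D60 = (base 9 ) 8680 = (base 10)6390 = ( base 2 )1100011110110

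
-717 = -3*239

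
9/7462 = 9/7462 = 0.00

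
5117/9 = 5117/9  =  568.56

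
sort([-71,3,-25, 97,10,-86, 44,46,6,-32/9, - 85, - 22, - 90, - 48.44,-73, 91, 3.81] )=[ - 90, - 86 , -85  ,-73,  -  71, - 48.44,- 25, -22, - 32/9,3,3.81,6,  10, 44,46,91,97 ] 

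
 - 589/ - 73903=589/73903  =  0.01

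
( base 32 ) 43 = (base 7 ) 245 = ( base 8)203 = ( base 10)131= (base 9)155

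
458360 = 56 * 8185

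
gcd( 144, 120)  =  24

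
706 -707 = -1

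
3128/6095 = 136/265= 0.51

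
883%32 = 19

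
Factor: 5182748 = 2^2*163^1*7949^1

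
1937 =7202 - 5265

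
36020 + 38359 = 74379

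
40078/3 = 40078/3 = 13359.33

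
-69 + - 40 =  - 109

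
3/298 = 3/298 = 0.01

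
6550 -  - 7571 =14121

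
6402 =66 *97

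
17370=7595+9775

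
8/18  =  4/9 = 0.44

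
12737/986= 12737/986= 12.92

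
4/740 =1/185 = 0.01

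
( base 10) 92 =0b1011100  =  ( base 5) 332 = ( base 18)52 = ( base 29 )35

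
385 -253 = 132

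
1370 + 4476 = 5846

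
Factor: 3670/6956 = 1835/3478 = 2^( - 1)*5^1*37^( - 1 )*47^( - 1 )*367^1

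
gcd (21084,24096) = 3012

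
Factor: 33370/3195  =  2^1*3^( - 2 )*47^1 = 94/9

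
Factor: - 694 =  - 2^1*347^1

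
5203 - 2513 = 2690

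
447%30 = 27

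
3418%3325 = 93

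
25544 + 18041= 43585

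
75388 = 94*802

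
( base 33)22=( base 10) 68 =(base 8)104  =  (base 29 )2a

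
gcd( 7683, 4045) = 1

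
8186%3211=1764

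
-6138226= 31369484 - 37507710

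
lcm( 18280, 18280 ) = 18280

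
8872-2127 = 6745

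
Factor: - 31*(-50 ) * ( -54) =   -  2^2  *3^3*5^2*31^1 = - 83700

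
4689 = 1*4689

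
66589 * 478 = 31829542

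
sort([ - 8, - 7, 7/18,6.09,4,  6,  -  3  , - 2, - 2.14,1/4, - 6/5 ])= [-8,  -  7, - 3 , - 2.14, - 2, - 6/5,1/4, 7/18,4,6,6.09]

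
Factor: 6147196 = 2^2*11^1*139709^1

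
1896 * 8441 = 16004136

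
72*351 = 25272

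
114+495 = 609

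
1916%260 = 96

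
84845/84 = 1010 + 5/84  =  1010.06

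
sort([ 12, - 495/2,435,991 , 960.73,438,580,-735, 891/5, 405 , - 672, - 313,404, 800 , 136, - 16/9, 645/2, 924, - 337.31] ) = [ - 735, - 672, - 337.31, - 313, - 495/2,-16/9, 12,136, 891/5, 645/2,404,405,435,  438,580, 800,924,960.73,991] 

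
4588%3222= 1366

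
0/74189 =0 = 0.00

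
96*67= 6432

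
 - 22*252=-5544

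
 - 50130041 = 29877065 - 80007106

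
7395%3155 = 1085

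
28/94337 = 28/94337 = 0.00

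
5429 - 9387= - 3958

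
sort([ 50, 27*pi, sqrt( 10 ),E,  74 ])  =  [E,sqrt(10), 50, 74, 27*pi ] 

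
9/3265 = 9/3265 = 0.00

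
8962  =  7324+1638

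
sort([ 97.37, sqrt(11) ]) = [sqrt(11 ) , 97.37 ]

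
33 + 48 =81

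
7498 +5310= 12808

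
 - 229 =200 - 429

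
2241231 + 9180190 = 11421421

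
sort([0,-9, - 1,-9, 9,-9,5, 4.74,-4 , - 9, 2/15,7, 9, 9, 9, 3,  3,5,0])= [ - 9, - 9,-9, - 9, - 4, - 1,0,0,2/15,3,3, 4.74, 5,5,7,9 , 9, 9,9] 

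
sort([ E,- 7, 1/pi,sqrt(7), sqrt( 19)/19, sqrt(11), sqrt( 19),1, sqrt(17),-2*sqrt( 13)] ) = [ - 2 * sqrt( 13),-7,sqrt( 19 ) /19,1/pi,1, sqrt( 7),E, sqrt( 11 ),sqrt ( 17 ), sqrt(19)]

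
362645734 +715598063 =1078243797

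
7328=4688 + 2640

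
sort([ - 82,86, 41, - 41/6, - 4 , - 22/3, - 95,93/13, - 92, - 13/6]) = [ - 95, - 92 , - 82, - 22/3, - 41/6, - 4 , - 13/6, 93/13,41,  86] 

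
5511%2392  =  727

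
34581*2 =69162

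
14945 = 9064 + 5881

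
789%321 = 147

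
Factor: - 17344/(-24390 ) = 2^5*3^( - 2 )*5^( -1) = 32/45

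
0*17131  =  0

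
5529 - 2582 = 2947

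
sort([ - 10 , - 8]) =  [ - 10,-8]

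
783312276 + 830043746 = 1613356022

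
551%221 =109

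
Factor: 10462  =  2^1*5231^1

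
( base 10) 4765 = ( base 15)162A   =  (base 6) 34021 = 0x129d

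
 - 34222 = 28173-62395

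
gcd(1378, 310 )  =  2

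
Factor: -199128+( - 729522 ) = - 2^1*3^1*5^2*41^1*151^1 = - 928650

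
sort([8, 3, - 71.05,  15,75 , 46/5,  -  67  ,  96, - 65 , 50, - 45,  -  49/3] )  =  [ - 71.05,-67, - 65,-45, - 49/3, 3,8, 46/5,15, 50,75,96]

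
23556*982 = 23131992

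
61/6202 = 61/6202 = 0.01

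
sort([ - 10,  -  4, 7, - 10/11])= [ - 10,  -  4, - 10/11, 7] 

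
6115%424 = 179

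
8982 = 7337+1645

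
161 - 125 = 36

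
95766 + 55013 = 150779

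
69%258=69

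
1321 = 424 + 897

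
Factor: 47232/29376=2^1*3^ ( - 1)*17^( - 1 )*41^1 = 82/51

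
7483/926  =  7483/926  =  8.08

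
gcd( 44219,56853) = 6317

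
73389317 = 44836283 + 28553034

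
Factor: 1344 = 2^6*3^1* 7^1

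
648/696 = 27/29 = 0.93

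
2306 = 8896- 6590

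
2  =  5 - 3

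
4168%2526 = 1642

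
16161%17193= 16161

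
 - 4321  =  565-4886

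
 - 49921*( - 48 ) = 2396208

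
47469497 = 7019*6763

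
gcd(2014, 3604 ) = 106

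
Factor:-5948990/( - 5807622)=2974495/2903811 = 3^( - 1 ) * 5^1*594899^1*967937^ ( -1)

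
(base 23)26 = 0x34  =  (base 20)2c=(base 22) 28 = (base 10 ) 52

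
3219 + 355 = 3574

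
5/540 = 1/108 = 0.01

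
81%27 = 0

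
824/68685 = 824/68685 = 0.01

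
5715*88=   502920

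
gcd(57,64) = 1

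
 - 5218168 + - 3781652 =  - 8999820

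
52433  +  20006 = 72439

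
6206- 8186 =  -  1980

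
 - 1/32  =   - 1+31/32 = - 0.03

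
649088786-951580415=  - 302491629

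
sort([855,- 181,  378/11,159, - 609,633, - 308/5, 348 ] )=[ - 609,  -  181, - 308/5, 378/11, 159, 348, 633,855 ] 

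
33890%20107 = 13783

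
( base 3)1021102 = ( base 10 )929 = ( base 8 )1641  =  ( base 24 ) 1eh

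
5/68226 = 5/68226=0.00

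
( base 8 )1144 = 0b1001100100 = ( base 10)612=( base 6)2500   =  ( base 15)2ac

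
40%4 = 0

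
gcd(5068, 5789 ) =7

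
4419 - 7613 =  - 3194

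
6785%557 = 101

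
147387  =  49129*3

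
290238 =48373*6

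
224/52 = 4 + 4/13 = 4.31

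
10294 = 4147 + 6147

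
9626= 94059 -84433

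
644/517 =1 + 127/517=1.25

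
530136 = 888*597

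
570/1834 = 285/917  =  0.31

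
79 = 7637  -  7558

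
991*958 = 949378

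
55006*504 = 27723024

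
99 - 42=57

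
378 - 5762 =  - 5384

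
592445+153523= 745968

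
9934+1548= 11482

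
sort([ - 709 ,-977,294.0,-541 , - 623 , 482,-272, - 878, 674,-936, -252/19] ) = [ - 977,-936, - 878, - 709,-623, - 541,-272,-252/19, 294.0,482, 674 ] 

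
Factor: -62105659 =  - 7^1*11^1*47^1*131^2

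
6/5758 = 3/2879=0.00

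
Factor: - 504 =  - 2^3*3^2*7^1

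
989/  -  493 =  - 3 + 490/493   =  -2.01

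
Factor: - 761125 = -5^3*6089^1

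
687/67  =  10 + 17/67= 10.25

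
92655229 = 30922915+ 61732314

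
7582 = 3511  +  4071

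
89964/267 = 336+84/89 = 336.94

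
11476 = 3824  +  7652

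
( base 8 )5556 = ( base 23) 5C5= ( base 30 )37g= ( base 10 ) 2926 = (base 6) 21314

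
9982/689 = 14+336/689 = 14.49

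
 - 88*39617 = - 3486296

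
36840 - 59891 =-23051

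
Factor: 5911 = 23^1*257^1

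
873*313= 273249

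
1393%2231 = 1393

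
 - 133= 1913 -2046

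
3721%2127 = 1594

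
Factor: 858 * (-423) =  - 2^1*3^3 * 11^1*13^1*47^1 =- 362934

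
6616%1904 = 904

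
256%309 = 256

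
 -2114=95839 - 97953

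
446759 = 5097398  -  4650639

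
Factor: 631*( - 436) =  - 2^2*109^1*631^1 = -275116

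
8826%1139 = 853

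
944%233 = 12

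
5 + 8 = 13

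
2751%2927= 2751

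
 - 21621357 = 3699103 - 25320460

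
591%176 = 63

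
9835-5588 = 4247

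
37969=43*883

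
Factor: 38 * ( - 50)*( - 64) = 2^8*5^2*19^1 = 121600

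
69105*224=15479520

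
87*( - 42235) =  - 3674445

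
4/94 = 2/47  =  0.04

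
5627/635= 8 + 547/635= 8.86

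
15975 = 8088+7887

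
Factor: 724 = 2^2*181^1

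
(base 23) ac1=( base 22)BB1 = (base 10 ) 5567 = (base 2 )1010110111111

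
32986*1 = 32986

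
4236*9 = 38124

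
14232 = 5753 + 8479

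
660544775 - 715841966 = - 55297191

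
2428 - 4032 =-1604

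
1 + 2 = 3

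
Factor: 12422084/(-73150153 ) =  - 2^2*37^1*83933^1*73150153^( - 1 ) 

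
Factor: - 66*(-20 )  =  2^3*3^1*5^1*11^1 = 1320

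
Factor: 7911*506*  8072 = 2^4*3^3*11^1*23^1 * 293^1*1009^1 =32311941552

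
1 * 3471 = 3471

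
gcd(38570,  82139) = 1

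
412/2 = 206 = 206.00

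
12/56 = 3/14 = 0.21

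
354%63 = 39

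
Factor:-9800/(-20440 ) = 35/73 =5^1*  7^1*73^( - 1)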